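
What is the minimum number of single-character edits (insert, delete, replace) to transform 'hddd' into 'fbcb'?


Building DP table for s1='hddd' (len 4) and s2='fbcb' (len 4):
       f  b  c  b
    0  1  2  3  4
  h 1  1  2  3  4
  d 2  2  2  3  4
  d 3  3  3  3  4
  d 4  4  4  4  4
Edit distance = dp[4][4] = 4

4


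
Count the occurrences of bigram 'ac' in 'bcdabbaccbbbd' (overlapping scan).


Scanning 'bcdabbaccbbbd' for bigram 'ac':
  Position 0: 'bc' -> no
  Position 1: 'cd' -> no
  Position 2: 'da' -> no
  Position 3: 'ab' -> no
  Position 4: 'bb' -> no
  Position 5: 'ba' -> no
  Position 6: 'ac' -> MATCH
  Position 7: 'cc' -> no
  Position 8: 'cb' -> no
  Position 9: 'bb' -> no
  Position 10: 'bb' -> no
  Position 11: 'bd' -> no
Total matches: 1

1


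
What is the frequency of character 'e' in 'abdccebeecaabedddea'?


Scanning 'abdccebeecaabedddea' for 'e':
  Position 5: 'e' -> MATCH (count: 1)
  Position 7: 'e' -> MATCH (count: 2)
  Position 8: 'e' -> MATCH (count: 3)
  Position 13: 'e' -> MATCH (count: 4)
  Position 17: 'e' -> MATCH (count: 5)
Total occurrences of 'e': 5

5


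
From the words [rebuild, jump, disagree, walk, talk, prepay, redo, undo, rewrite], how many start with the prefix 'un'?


Checking each word for prefix 'un':
  'rebuild' -> no (count: 0)
  'jump' -> no (count: 0)
  'disagree' -> no (count: 0)
  'walk' -> no (count: 0)
  'talk' -> no (count: 0)
  'prepay' -> no (count: 0)
  'redo' -> no (count: 0)
  'undo' -> YES, starts with 'un' (count: 1)
  'rewrite' -> no (count: 1)
Total with prefix 'un': 1

1


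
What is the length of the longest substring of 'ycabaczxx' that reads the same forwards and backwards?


Scanning 'ycabaczxx' for palindromic substrings.
Substring at positions 1-5: 'cabac'.
Check: reverse('cabac') = 'cabac' -> palindrome confirmed.
Neighbouring characters ('y' / 'z') break symmetry, so it cannot extend further.
No longer palindromic substring exists; longest length = 5

5


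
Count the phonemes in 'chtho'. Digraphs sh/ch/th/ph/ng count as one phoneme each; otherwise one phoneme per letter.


Parsing 'chtho' greedily, digraphs first:
  'ch' -> digraph (1 consonant phoneme) (phonemes so far: 1)
  'th' -> digraph (1 consonant phoneme) (phonemes so far: 2)
  'o' -> vowel phoneme (phonemes so far: 3)
Total phonemes: 3

3


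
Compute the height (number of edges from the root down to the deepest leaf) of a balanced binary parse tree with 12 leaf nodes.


In a balanced binary tree with n leaves the deepest leaf is ceil(log2(n)) edges below the root.
log2(12) = 3.5850
ceil(3.5850) = 4
height (edges) = 4

4


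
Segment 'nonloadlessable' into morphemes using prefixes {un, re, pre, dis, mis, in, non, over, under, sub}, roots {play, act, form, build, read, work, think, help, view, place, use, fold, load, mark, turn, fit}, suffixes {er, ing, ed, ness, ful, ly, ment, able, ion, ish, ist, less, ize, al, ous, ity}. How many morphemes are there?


Segmenting 'nonloadlessable' against the inventory:
  'non' -> prefix (morpheme 1)
  'load' -> root (morpheme 2)
  'less' -> suffix (morpheme 3)
  'able' -> suffix (morpheme 4)
Total morphemes: 4

4


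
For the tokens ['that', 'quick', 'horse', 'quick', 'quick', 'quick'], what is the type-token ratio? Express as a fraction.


Tokens: 6
Unique types: ('horse', 'quick', 'that') = 3
TTR = 3/6
Simplify: divide both by 3 -> 1/2
TTR = 1/2

1/2


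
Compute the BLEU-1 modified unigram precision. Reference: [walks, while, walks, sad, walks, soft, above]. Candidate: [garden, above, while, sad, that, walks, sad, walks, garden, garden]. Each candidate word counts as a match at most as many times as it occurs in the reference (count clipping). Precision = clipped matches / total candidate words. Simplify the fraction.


Reference word counts: {'above': 1, 'sad': 1, 'soft': 1, 'walks': 3, 'while': 1}
Checking each candidate word (with clipping):
  'garden' -> not in reference -> no match (matches: 0)
  'above' -> in reference (ref count 1, used 1/1) -> match (matches: 1)
  'while' -> in reference (ref count 1, used 1/1) -> match (matches: 2)
  'sad' -> in reference (ref count 1, used 1/1) -> match (matches: 3)
  'that' -> not in reference -> no match (matches: 3)
  'walks' -> in reference (ref count 3, used 1/3) -> match (matches: 4)
  'sad' -> ref count 1 already used up (1/1) -> clipped, no match (matches: 4)
  'walks' -> in reference (ref count 3, used 2/3) -> match (matches: 5)
  'garden' -> not in reference -> no match (matches: 5)
  'garden' -> not in reference -> no match (matches: 5)
Clipped matches: 5, Candidate length: 10
Precision = 5/10 = 1/2

1/2


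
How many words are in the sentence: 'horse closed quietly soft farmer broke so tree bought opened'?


Counting words by splitting on spaces:
  Word 1: 'horse'
  Word 2: 'closed'
  Word 3: 'quietly'
  Word 4: 'soft'
  Word 5: 'farmer'
  Word 6: 'broke'
  Word 7: 'so'
  Word 8: 'tree'
  Word 9: 'bought'
  Word 10: 'opened'
Total words: 10

10


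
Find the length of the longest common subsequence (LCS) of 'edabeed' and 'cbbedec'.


DP table for LCS of 'edabeed' and 'cbbedec':
       c  b  b  e  d  e  c
    0  0  0  0  0  0  0  0
  e 0  0  0  0  1  1  1  1
  d 0  0  0  0  1  2  2  2
  a 0  0  0  0  1  2  2  2
  b 0  0  1  1  1  2  2  2
  e 0  0  1  1  2  2  3  3
  e 0  0  1  1  2  2  3  3
  d 0  0  1  1  2  3  3  3
LCS: 'ede'
LCS length = 3

3


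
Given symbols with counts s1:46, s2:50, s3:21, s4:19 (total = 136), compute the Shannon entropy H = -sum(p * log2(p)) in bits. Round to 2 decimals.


Computing entropy H = -sum(p_i * log2(p_i)):
  s1: p = 46/136 = 0.3382, -p*log2(p) = 0.5290
  s2: p = 50/136 = 0.3676, -p*log2(p) = 0.5307
  s3: p = 21/136 = 0.1544, -p*log2(p) = 0.4162
  s4: p = 19/136 = 0.1397, -p*log2(p) = 0.3967
H = sum of terms = 1.8726
Rounded to 2 decimals: 1.87

1.87


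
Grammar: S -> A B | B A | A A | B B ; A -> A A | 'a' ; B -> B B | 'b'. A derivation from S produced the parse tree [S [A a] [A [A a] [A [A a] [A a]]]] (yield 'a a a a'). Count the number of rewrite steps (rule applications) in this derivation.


Every bracketed nonterminal node [X ...] in the tree is produced by exactly one rule application.
Reading the tree off as a leftmost derivation:
  Step 1: S  =>  A A   (applied S -> A A)
  Step 2: A A  =>  a A   (applied A -> a)
  Step 3: a A  =>  a A A   (applied A -> A A)
  Step 4: a A A  =>  a a A   (applied A -> a)
  Step 5: a a A  =>  a a A A   (applied A -> A A)
  Step 6: a a A A  =>  a a a A   (applied A -> a)
  Step 7: a a a A  =>  a a a a   (applied A -> a)
Final yield: a a a a
Total rewrite steps: 7

7


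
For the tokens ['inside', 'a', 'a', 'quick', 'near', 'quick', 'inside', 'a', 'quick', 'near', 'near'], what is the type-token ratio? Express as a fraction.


Tokens: 11
Unique types: ('a', 'inside', 'near', 'quick') = 4
TTR = 4/11
Already in lowest terms.

4/11


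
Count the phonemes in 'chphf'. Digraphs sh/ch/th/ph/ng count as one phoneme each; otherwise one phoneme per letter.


Parsing 'chphf' greedily, digraphs first:
  'ch' -> digraph (1 consonant phoneme) (phonemes so far: 1)
  'ph' -> digraph (1 consonant phoneme) (phonemes so far: 2)
  'f' -> consonant phoneme (phonemes so far: 3)
Total phonemes: 3

3


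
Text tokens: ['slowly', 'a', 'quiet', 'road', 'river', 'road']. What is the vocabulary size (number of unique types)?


Listing all tokens and tracking unique types:
  Token 1: 'slowly' -> NEW (unique so far: 1)
  Token 2: 'a' -> NEW (unique so far: 2)
  Token 3: 'quiet' -> NEW (unique so far: 3)
  Token 4: 'road' -> NEW (unique so far: 4)
  Token 5: 'river' -> NEW (unique so far: 5)
  Token 6: 'road' -> duplicate (unique so far: 5)
Unique types: ('a', 'quiet', 'river', 'road', 'slowly')
Vocabulary size: 5

5


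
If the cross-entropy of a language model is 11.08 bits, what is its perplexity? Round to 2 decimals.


Perplexity formula: PP = 2^H
H = 11.08
PP = 2^11.08
Decompose: 2^11.08 = 2^11 * 2^0.08
2^11 = 2048, 2^0.08 ~ 1.0570180
PP ~ 2048 * 1.0570180 = 2164.7728640
Rounded to 2 decimals: 2164.77

2164.77


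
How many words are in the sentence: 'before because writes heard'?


Counting words by splitting on spaces:
  Word 1: 'before'
  Word 2: 'because'
  Word 3: 'writes'
  Word 4: 'heard'
Total words: 4

4


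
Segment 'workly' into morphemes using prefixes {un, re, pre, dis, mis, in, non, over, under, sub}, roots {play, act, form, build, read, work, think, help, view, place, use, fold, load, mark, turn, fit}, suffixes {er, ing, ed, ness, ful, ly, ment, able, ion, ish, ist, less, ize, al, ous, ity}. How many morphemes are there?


Segmenting 'workly' against the inventory:
  'work' -> root (morpheme 1)
  'ly' -> suffix (morpheme 2)
Total morphemes: 2

2


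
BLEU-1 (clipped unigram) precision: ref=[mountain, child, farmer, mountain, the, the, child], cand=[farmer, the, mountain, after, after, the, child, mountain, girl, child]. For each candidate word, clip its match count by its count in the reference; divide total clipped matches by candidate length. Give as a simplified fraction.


Reference word counts: {'child': 2, 'farmer': 1, 'mountain': 2, 'the': 2}
Checking each candidate word (with clipping):
  'farmer' -> in reference (ref count 1, used 1/1) -> match (matches: 1)
  'the' -> in reference (ref count 2, used 1/2) -> match (matches: 2)
  'mountain' -> in reference (ref count 2, used 1/2) -> match (matches: 3)
  'after' -> not in reference -> no match (matches: 3)
  'after' -> not in reference -> no match (matches: 3)
  'the' -> in reference (ref count 2, used 2/2) -> match (matches: 4)
  'child' -> in reference (ref count 2, used 1/2) -> match (matches: 5)
  'mountain' -> in reference (ref count 2, used 2/2) -> match (matches: 6)
  'girl' -> not in reference -> no match (matches: 6)
  'child' -> in reference (ref count 2, used 2/2) -> match (matches: 7)
Clipped matches: 7, Candidate length: 10
Precision = 7/10

7/10


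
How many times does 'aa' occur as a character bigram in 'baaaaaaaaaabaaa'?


Scanning 'baaaaaaaaaabaaa' for bigram 'aa':
  Position 0: 'ba' -> no
  Position 1: 'aa' -> MATCH
  Position 2: 'aa' -> MATCH
  Position 3: 'aa' -> MATCH
  Position 4: 'aa' -> MATCH
  Position 5: 'aa' -> MATCH
  Position 6: 'aa' -> MATCH
  Position 7: 'aa' -> MATCH
  Position 8: 'aa' -> MATCH
  Position 9: 'aa' -> MATCH
  Position 10: 'ab' -> no
  Position 11: 'ba' -> no
  Position 12: 'aa' -> MATCH
  Position 13: 'aa' -> MATCH
Total matches: 11

11


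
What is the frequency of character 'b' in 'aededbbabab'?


Scanning 'aededbbabab' for 'b':
  Position 5: 'b' -> MATCH (count: 1)
  Position 6: 'b' -> MATCH (count: 2)
  Position 8: 'b' -> MATCH (count: 3)
  Position 10: 'b' -> MATCH (count: 4)
Total occurrences of 'b': 4

4


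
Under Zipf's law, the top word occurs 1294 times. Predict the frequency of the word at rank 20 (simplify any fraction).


Zipf's law: freq(rank) = f1 / rank
f1 = 1294, rank = 20
freq = 1294 / 20
GCD(1294, 20) = 2
Simplified: 647/10

647/10


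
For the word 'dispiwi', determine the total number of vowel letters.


Scanning each character of 'dispiwi':
  Position 1: 'd' -> consonant (running count: 0)
  Position 2: 'i' -> vowel (running count: 1)
  Position 3: 's' -> consonant (running count: 1)
  Position 4: 'p' -> consonant (running count: 1)
  Position 5: 'i' -> vowel (running count: 2)
  Position 6: 'w' -> consonant (running count: 2)
  Position 7: 'i' -> vowel (running count: 3)
Total vowels: 3

3


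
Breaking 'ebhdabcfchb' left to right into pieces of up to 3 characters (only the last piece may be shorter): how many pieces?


'ebhdabcfchb' has 11 characters.
Chunking with max size 3:
  Chunk 1: 'ebh' (positions 0-2)
  Chunk 2: 'dab' (positions 3-5)
  Chunk 3: 'cfc' (positions 6-8)
  Chunk 4: 'hb' (positions 9-10)
Total chunks: ceil(11 / 3) = 4

4


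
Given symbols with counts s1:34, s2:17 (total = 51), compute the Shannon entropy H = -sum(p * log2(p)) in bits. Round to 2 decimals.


Computing entropy H = -sum(p_i * log2(p_i)):
  s1: p = 34/51 = 0.6667, -p*log2(p) = 0.3900
  s2: p = 17/51 = 0.3333, -p*log2(p) = 0.5283
H = sum of terms = 0.9183
Rounded to 2 decimals: 0.92

0.92


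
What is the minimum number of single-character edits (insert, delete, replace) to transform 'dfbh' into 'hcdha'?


Building DP table for s1='dfbh' (len 4) and s2='hcdha' (len 5):
       h  c  d  h  a
    0  1  2  3  4  5
  d 1  1  2  2  3  4
  f 2  2  2  3  3  4
  b 3  3  3  3  4  4
  h 4  3  4  4  3  4
Edit distance = dp[4][5] = 4

4


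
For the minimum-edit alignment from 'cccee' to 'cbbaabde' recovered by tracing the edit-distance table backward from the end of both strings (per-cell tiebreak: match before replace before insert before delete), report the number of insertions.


Edit distance = 6. Backtracking from cell (5, 8) with preference match > replace > insert > delete,
then listing the resulting alignment 'cccee' -> 'cbbaabde' left to right:
  Step 1: keep 'c'
  Step 2: insert 'b' [insertion #1]
  Step 3: insert 'b' [insertion #2]
  Step 4: insert 'a' [insertion #3]
  Step 5: replace c->a
  Step 6: replace c->b
  Step 7: replace e->d
  Step 8: keep 'e'
Total insertions: 3

3


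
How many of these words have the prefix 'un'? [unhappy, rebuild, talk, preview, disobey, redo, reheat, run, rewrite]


Checking each word for prefix 'un':
  'unhappy' -> YES, starts with 'un' (count: 1)
  'rebuild' -> no (count: 1)
  'talk' -> no (count: 1)
  'preview' -> no (count: 1)
  'disobey' -> no (count: 1)
  'redo' -> no (count: 1)
  'reheat' -> no (count: 1)
  'run' -> no (count: 1)
  'rewrite' -> no (count: 1)
Total with prefix 'un': 1

1


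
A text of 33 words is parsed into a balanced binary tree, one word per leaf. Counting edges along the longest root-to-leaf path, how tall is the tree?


In a balanced binary tree with n leaves the deepest leaf is ceil(log2(n)) edges below the root.
log2(33) = 5.0444
ceil(5.0444) = 6
height (edges) = 6

6


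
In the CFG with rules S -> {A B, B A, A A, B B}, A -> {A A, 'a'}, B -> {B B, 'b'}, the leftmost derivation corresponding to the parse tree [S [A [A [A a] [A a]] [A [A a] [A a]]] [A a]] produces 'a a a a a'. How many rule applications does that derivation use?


Every bracketed nonterminal node [X ...] in the tree is produced by exactly one rule application.
Reading the tree off as a leftmost derivation:
  Step 1: S  =>  A A   (applied S -> A A)
  Step 2: A A  =>  A A A   (applied A -> A A)
  Step 3: A A A  =>  A A A A   (applied A -> A A)
  Step 4: A A A A  =>  a A A A   (applied A -> a)
  Step 5: a A A A  =>  a a A A   (applied A -> a)
  Step 6: a a A A  =>  a a A A A   (applied A -> A A)
  Step 7: a a A A A  =>  a a a A A   (applied A -> a)
  Step 8: a a a A A  =>  a a a a A   (applied A -> a)
  Step 9: a a a a A  =>  a a a a a   (applied A -> a)
Final yield: a a a a a
Total rewrite steps: 9

9


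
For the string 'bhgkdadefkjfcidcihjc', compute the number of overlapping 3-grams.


String 'bhgkdadefkjfcidcihjc' has length L = 20.
Number of overlapping n-grams = L - n + 1
Substituting: 20 - 3 + 1 = 18

18


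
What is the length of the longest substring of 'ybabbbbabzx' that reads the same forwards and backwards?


Scanning 'ybabbbbabzx' for palindromic substrings.
Substring at positions 1-8: 'babbbbab'.
Check: reverse('babbbbab') = 'babbbbab' -> palindrome confirmed.
Neighbouring characters ('y' / 'z') break symmetry, so it cannot extend further.
No longer palindromic substring exists; longest length = 8

8


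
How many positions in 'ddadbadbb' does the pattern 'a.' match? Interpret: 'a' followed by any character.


Pattern: a. means 'a' followed by any character.
Scanning 'ddadbadbb' position-by-position:
  Pos 0: window 'dd' -> no
  Pos 1: window 'da' -> no
  Pos 2: window 'ad' -> MATCH
  Pos 3: window 'db' -> no
  Pos 4: window 'ba' -> no
  Pos 5: window 'ad' -> MATCH
  Pos 6: window 'db' -> no
  Pos 7: window 'bb' -> no
  Pos 8: window 'b' -> no
Total matches: 2

2


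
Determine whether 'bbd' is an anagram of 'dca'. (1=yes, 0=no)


Sort characters of 'bbd': 'bbd'
Sort characters of 'dca': 'acd'
Sorted forms differ -> they are NOT anagrams
Result: 0

0


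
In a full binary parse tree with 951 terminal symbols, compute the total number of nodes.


Leaf nodes (terminals): 951
Internal nodes = n - 1 = 951 - 1 = 950
Total = leaves + internal = 951 + 950 = 1901

1901


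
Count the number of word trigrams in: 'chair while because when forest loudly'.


Word trigrams from [6] words:
  Trigram 1: (chair while because)
  Trigram 2: (while because when)
  Trigram 3: (because when forest)
  Trigram 4: (when forest loudly)
Total word trigrams: 6 - 2 = 4

4


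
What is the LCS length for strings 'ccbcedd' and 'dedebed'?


DP table for LCS of 'ccbcedd' and 'dedebed':
       d  e  d  e  b  e  d
    0  0  0  0  0  0  0  0
  c 0  0  0  0  0  0  0  0
  c 0  0  0  0  0  0  0  0
  b 0  0  0  0  0  1  1  1
  c 0  0  0  0  0  1  1  1
  e 0  0  1  1  1  1  2  2
  d 0  1  1  2  2  2  2  3
  d 0  1  1  2  2  2  2  3
LCS: 'bed'
LCS length = 3

3


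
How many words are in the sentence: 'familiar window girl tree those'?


Counting words by splitting on spaces:
  Word 1: 'familiar'
  Word 2: 'window'
  Word 3: 'girl'
  Word 4: 'tree'
  Word 5: 'those'
Total words: 5

5


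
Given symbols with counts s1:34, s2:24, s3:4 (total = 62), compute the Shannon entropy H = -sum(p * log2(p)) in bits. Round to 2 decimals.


Computing entropy H = -sum(p_i * log2(p_i)):
  s1: p = 34/62 = 0.5484, -p*log2(p) = 0.4753
  s2: p = 24/62 = 0.3871, -p*log2(p) = 0.5300
  s3: p = 4/62 = 0.0645, -p*log2(p) = 0.2551
H = sum of terms = 1.2604
Rounded to 2 decimals: 1.26

1.26


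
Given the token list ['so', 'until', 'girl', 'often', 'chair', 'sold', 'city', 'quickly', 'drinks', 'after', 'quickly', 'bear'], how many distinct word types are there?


Listing all tokens and tracking unique types:
  Token 1: 'so' -> NEW (unique so far: 1)
  Token 2: 'until' -> NEW (unique so far: 2)
  Token 3: 'girl' -> NEW (unique so far: 3)
  Token 4: 'often' -> NEW (unique so far: 4)
  Token 5: 'chair' -> NEW (unique so far: 5)
  Token 6: 'sold' -> NEW (unique so far: 6)
  Token 7: 'city' -> NEW (unique so far: 7)
  Token 8: 'quickly' -> NEW (unique so far: 8)
  Token 9: 'drinks' -> NEW (unique so far: 9)
  Token 10: 'after' -> NEW (unique so far: 10)
  Token 11: 'quickly' -> duplicate (unique so far: 10)
  Token 12: 'bear' -> NEW (unique so far: 11)
Unique types: ('after', 'bear', 'chair', 'city', 'drinks', 'girl', 'often', 'quickly', 'so', 'sold', 'until')
Vocabulary size: 11

11


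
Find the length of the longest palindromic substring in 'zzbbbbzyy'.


Scanning 'zzbbbbzyy' for palindromic substrings.
Substring at positions 1-6: 'zbbbbz'.
Check: reverse('zbbbbz') = 'zbbbbz' -> palindrome confirmed.
Neighbouring characters ('z' / 'y') break symmetry, so it cannot extend further.
No longer palindromic substring exists; longest length = 6

6


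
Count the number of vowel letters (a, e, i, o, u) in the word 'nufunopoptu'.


Scanning each character of 'nufunopoptu':
  Position 1: 'n' -> consonant (running count: 0)
  Position 2: 'u' -> vowel (running count: 1)
  Position 3: 'f' -> consonant (running count: 1)
  Position 4: 'u' -> vowel (running count: 2)
  Position 5: 'n' -> consonant (running count: 2)
  Position 6: 'o' -> vowel (running count: 3)
  Position 7: 'p' -> consonant (running count: 3)
  Position 8: 'o' -> vowel (running count: 4)
  Position 9: 'p' -> consonant (running count: 4)
  Position 10: 't' -> consonant (running count: 4)
  Position 11: 'u' -> vowel (running count: 5)
Total vowels: 5

5


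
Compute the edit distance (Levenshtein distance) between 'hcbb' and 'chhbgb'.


Building DP table for s1='hcbb' (len 4) and s2='chhbgb' (len 6):
       c  h  h  b  g  b
    0  1  2  3  4  5  6
  h 1  1  1  2  3  4  5
  c 2  1  2  2  3  4  5
  b 3  2  2  3  2  3  4
  b 4  3  3  3  3  3  3
Edit distance = dp[4][6] = 3

3


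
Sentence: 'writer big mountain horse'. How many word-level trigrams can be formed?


Word trigrams from [4] words:
  Trigram 1: (writer big mountain)
  Trigram 2: (big mountain horse)
Total word trigrams: 4 - 2 = 2

2


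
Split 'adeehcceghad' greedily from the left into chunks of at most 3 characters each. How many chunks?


'adeehcceghad' has 12 characters.
Chunking with max size 3:
  Chunk 1: 'ade' (positions 0-2)
  Chunk 2: 'ehc' (positions 3-5)
  Chunk 3: 'ceg' (positions 6-8)
  Chunk 4: 'had' (positions 9-11)
Total chunks: ceil(12 / 3) = 4

4


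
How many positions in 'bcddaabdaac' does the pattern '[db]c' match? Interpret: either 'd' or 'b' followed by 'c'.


Pattern: [db]c means either 'd' or 'b' followed by 'c'.
Scanning 'bcddaabdaac' position-by-position:
  Pos 0: window 'bc' -> MATCH
  Pos 1: window 'cd' -> no
  Pos 2: window 'dd' -> no
  Pos 3: window 'da' -> no
  Pos 4: window 'aa' -> no
  Pos 5: window 'ab' -> no
  Pos 6: window 'bd' -> no
  Pos 7: window 'da' -> no
  Pos 8: window 'aa' -> no
  Pos 9: window 'ac' -> no
  Pos 10: window 'c' -> no
Total matches: 1

1


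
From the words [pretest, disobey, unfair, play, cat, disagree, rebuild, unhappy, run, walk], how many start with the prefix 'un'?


Checking each word for prefix 'un':
  'pretest' -> no (count: 0)
  'disobey' -> no (count: 0)
  'unfair' -> YES, starts with 'un' (count: 1)
  'play' -> no (count: 1)
  'cat' -> no (count: 1)
  'disagree' -> no (count: 1)
  'rebuild' -> no (count: 1)
  'unhappy' -> YES, starts with 'un' (count: 2)
  'run' -> no (count: 2)
  'walk' -> no (count: 2)
Total with prefix 'un': 2

2


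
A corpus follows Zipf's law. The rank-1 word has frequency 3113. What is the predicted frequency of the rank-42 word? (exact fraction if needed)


Zipf's law: freq(rank) = f1 / rank
f1 = 3113, rank = 42
freq = 3113 / 42
GCD(3113, 42) = 1
Simplified: 3113/42

3113/42


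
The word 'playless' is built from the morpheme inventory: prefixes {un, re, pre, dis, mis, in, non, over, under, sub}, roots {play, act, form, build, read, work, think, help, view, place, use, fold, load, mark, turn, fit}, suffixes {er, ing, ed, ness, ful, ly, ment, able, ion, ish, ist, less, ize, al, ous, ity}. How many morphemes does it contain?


Segmenting 'playless' against the inventory:
  'play' -> root (morpheme 1)
  'less' -> suffix (morpheme 2)
Total morphemes: 2

2


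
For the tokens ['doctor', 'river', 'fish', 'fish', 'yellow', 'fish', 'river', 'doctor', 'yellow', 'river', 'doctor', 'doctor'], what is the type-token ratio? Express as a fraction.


Tokens: 12
Unique types: ('doctor', 'fish', 'river', 'yellow') = 4
TTR = 4/12
Simplify: divide both by 4 -> 1/3
TTR = 1/3

1/3


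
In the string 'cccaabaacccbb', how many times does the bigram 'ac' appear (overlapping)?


Scanning 'cccaabaacccbb' for bigram 'ac':
  Position 0: 'cc' -> no
  Position 1: 'cc' -> no
  Position 2: 'ca' -> no
  Position 3: 'aa' -> no
  Position 4: 'ab' -> no
  Position 5: 'ba' -> no
  Position 6: 'aa' -> no
  Position 7: 'ac' -> MATCH
  Position 8: 'cc' -> no
  Position 9: 'cc' -> no
  Position 10: 'cb' -> no
  Position 11: 'bb' -> no
Total matches: 1

1


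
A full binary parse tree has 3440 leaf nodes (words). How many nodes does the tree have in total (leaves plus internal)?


Leaf nodes (terminals): 3440
Internal nodes = n - 1 = 3440 - 1 = 3439
Total = leaves + internal = 3440 + 3439 = 6879

6879


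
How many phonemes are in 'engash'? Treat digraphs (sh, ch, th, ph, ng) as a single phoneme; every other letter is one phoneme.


Parsing 'engash' greedily, digraphs first:
  'e' -> vowel phoneme (phonemes so far: 1)
  'ng' -> digraph (1 consonant phoneme) (phonemes so far: 2)
  'a' -> vowel phoneme (phonemes so far: 3)
  'sh' -> digraph (1 consonant phoneme) (phonemes so far: 4)
Total phonemes: 4

4


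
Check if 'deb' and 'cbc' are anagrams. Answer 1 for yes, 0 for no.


Sort characters of 'deb': 'bde'
Sort characters of 'cbc': 'bcc'
Sorted forms differ -> they are NOT anagrams
Result: 0

0


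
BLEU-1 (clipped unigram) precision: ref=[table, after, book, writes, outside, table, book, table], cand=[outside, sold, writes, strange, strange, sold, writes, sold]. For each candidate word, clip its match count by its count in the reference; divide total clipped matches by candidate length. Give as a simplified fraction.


Reference word counts: {'after': 1, 'book': 2, 'outside': 1, 'table': 3, 'writes': 1}
Checking each candidate word (with clipping):
  'outside' -> in reference (ref count 1, used 1/1) -> match (matches: 1)
  'sold' -> not in reference -> no match (matches: 1)
  'writes' -> in reference (ref count 1, used 1/1) -> match (matches: 2)
  'strange' -> not in reference -> no match (matches: 2)
  'strange' -> not in reference -> no match (matches: 2)
  'sold' -> not in reference -> no match (matches: 2)
  'writes' -> ref count 1 already used up (1/1) -> clipped, no match (matches: 2)
  'sold' -> not in reference -> no match (matches: 2)
Clipped matches: 2, Candidate length: 8
Precision = 2/8 = 1/4

1/4


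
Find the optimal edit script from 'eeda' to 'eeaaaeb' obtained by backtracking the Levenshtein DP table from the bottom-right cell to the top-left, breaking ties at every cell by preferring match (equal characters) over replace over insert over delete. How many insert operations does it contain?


Edit distance = 4. Backtracking from cell (4, 7) with preference match > replace > insert > delete,
then listing the resulting alignment 'eeda' -> 'eeaaaeb' left to right:
  Step 1: keep 'e'
  Step 2: keep 'e'
  Step 3: insert 'a' [insertion #1]
  Step 4: replace d->a
  Step 5: keep 'a'
  Step 6: insert 'e' [insertion #2]
  Step 7: insert 'b' [insertion #3]
Total insertions: 3

3


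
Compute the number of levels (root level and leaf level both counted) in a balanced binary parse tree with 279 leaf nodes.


In a balanced binary tree with n leaves the deepest leaf is ceil(log2(n)) edges below the root,
so counting node levels inclusive of root and leaves gives ceil(log2(n)) + 1 levels.
log2(279) = 8.1241
ceil(8.1241) = 9
levels = 9 + 1 = 10

10


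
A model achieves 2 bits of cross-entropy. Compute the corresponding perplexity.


Perplexity formula: PP = 2^H
H = 2
PP = 2^2
Steps: 2^1 = 2, 2^2 = 4
PP = 4

4


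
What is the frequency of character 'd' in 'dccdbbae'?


Scanning 'dccdbbae' for 'd':
  Position 0: 'd' -> MATCH (count: 1)
  Position 3: 'd' -> MATCH (count: 2)
Total occurrences of 'd': 2

2


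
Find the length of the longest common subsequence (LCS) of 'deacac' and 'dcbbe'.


DP table for LCS of 'deacac' and 'dcbbe':
       d  c  b  b  e
    0  0  0  0  0  0
  d 0  1  1  1  1  1
  e 0  1  1  1  1  2
  a 0  1  1  1  1  2
  c 0  1  2  2  2  2
  a 0  1  2  2  2  2
  c 0  1  2  2  2  2
LCS: 'de'
LCS length = 2

2


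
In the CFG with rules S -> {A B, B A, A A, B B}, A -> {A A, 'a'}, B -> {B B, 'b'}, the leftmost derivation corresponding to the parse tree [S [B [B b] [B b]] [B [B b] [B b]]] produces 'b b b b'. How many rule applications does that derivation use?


Every bracketed nonterminal node [X ...] in the tree is produced by exactly one rule application.
Reading the tree off as a leftmost derivation:
  Step 1: S  =>  B B   (applied S -> B B)
  Step 2: B B  =>  B B B   (applied B -> B B)
  Step 3: B B B  =>  b B B   (applied B -> b)
  Step 4: b B B  =>  b b B   (applied B -> b)
  Step 5: b b B  =>  b b B B   (applied B -> B B)
  Step 6: b b B B  =>  b b b B   (applied B -> b)
  Step 7: b b b B  =>  b b b b   (applied B -> b)
Final yield: b b b b
Total rewrite steps: 7

7


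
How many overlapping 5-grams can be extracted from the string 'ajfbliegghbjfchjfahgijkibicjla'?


String 'ajfbliegghbjfchjfahgijkibicjla' has length L = 30.
Number of overlapping n-grams = L - n + 1
Substituting: 30 - 5 + 1 = 26

26


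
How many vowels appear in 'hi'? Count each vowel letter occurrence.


Scanning each character of 'hi':
  Position 1: 'h' -> consonant (running count: 0)
  Position 2: 'i' -> vowel (running count: 1)
Total vowels: 1

1


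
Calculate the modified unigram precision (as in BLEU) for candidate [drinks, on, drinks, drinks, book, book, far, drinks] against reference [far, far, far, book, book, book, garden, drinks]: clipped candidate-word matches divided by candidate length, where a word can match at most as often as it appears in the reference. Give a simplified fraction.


Reference word counts: {'book': 3, 'drinks': 1, 'far': 3, 'garden': 1}
Checking each candidate word (with clipping):
  'drinks' -> in reference (ref count 1, used 1/1) -> match (matches: 1)
  'on' -> not in reference -> no match (matches: 1)
  'drinks' -> ref count 1 already used up (1/1) -> clipped, no match (matches: 1)
  'drinks' -> ref count 1 already used up (1/1) -> clipped, no match (matches: 1)
  'book' -> in reference (ref count 3, used 1/3) -> match (matches: 2)
  'book' -> in reference (ref count 3, used 2/3) -> match (matches: 3)
  'far' -> in reference (ref count 3, used 1/3) -> match (matches: 4)
  'drinks' -> ref count 1 already used up (1/1) -> clipped, no match (matches: 4)
Clipped matches: 4, Candidate length: 8
Precision = 4/8 = 1/2

1/2


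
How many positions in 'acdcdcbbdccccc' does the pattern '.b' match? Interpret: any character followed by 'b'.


Pattern: .b means any character followed by 'b'.
Scanning 'acdcdcbbdccccc' position-by-position:
  Pos 0: window 'ac' -> no
  Pos 1: window 'cd' -> no
  Pos 2: window 'dc' -> no
  Pos 3: window 'cd' -> no
  Pos 4: window 'dc' -> no
  Pos 5: window 'cb' -> MATCH
  Pos 6: window 'bb' -> MATCH
  Pos 7: window 'bd' -> no
  Pos 8: window 'dc' -> no
  Pos 9: window 'cc' -> no
  Pos 10: window 'cc' -> no
  Pos 11: window 'cc' -> no
  Pos 12: window 'cc' -> no
  Pos 13: window 'c' -> no
Total matches: 2

2


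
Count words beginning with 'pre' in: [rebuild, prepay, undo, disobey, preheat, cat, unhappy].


Checking each word for prefix 'pre':
  'rebuild' -> no (count: 0)
  'prepay' -> YES, starts with 'pre' (count: 1)
  'undo' -> no (count: 1)
  'disobey' -> no (count: 1)
  'preheat' -> YES, starts with 'pre' (count: 2)
  'cat' -> no (count: 2)
  'unhappy' -> no (count: 2)
Total with prefix 'pre': 2

2


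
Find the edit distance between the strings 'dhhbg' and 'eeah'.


Building DP table for s1='dhhbg' (len 5) and s2='eeah' (len 4):
       e  e  a  h
    0  1  2  3  4
  d 1  1  2  3  4
  h 2  2  2  3  3
  h 3  3  3  3  3
  b 4  4  4  4  4
  g 5  5  5  5  5
Edit distance = dp[5][4] = 5

5


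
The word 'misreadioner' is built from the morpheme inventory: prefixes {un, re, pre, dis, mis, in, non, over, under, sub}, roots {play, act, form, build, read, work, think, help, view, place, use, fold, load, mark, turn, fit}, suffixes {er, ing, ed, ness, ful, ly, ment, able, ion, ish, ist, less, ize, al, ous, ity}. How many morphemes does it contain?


Segmenting 'misreadioner' against the inventory:
  'mis' -> prefix (morpheme 1)
  'read' -> root (morpheme 2)
  'ion' -> suffix (morpheme 3)
  'er' -> suffix (morpheme 4)
Total morphemes: 4

4


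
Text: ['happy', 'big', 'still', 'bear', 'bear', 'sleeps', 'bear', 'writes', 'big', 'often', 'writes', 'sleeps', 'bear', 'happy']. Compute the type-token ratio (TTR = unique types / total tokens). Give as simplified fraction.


Tokens: 14
Unique types: ('bear', 'big', 'happy', 'often', 'sleeps', 'still', 'writes') = 7
TTR = 7/14
Simplify: divide both by 7 -> 1/2
TTR = 1/2

1/2


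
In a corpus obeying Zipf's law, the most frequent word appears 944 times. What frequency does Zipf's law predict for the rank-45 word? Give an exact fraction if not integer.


Zipf's law: freq(rank) = f1 / rank
f1 = 944, rank = 45
freq = 944 / 45
GCD(944, 45) = 1
Simplified: 944/45

944/45


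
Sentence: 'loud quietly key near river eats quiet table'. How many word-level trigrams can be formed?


Word trigrams from [8] words:
  Trigram 1: (loud quietly key)
  Trigram 2: (quietly key near)
  Trigram 3: (key near river)
  Trigram 4: (near river eats)
  Trigram 5: (river eats quiet)
  Trigram 6: (eats quiet table)
Total word trigrams: 8 - 2 = 6

6


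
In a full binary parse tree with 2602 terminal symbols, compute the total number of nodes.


Leaf nodes (terminals): 2602
Internal nodes = n - 1 = 2602 - 1 = 2601
Total = leaves + internal = 2602 + 2601 = 5203

5203


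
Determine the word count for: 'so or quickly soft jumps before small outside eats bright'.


Counting words by splitting on spaces:
  Word 1: 'so'
  Word 2: 'or'
  Word 3: 'quickly'
  Word 4: 'soft'
  Word 5: 'jumps'
  Word 6: 'before'
  Word 7: 'small'
  Word 8: 'outside'
  Word 9: 'eats'
  Word 10: 'bright'
Total words: 10

10


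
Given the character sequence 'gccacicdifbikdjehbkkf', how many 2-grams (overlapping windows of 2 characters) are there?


String 'gccacicdifbikdjehbkkf' has length L = 21.
Number of overlapping n-grams = L - n + 1
Substituting: 21 - 2 + 1 = 20

20


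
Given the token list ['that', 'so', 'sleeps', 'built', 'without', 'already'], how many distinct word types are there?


Listing all tokens and tracking unique types:
  Token 1: 'that' -> NEW (unique so far: 1)
  Token 2: 'so' -> NEW (unique so far: 2)
  Token 3: 'sleeps' -> NEW (unique so far: 3)
  Token 4: 'built' -> NEW (unique so far: 4)
  Token 5: 'without' -> NEW (unique so far: 5)
  Token 6: 'already' -> NEW (unique so far: 6)
Unique types: ('already', 'built', 'sleeps', 'so', 'that', 'without')
Vocabulary size: 6

6


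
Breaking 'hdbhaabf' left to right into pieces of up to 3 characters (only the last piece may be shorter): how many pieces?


'hdbhaabf' has 8 characters.
Chunking with max size 3:
  Chunk 1: 'hdb' (positions 0-2)
  Chunk 2: 'haa' (positions 3-5)
  Chunk 3: 'bf' (positions 6-7)
Total chunks: ceil(8 / 3) = 3

3


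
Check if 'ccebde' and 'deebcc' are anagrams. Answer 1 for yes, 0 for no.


Sort characters of 'ccebde': 'bccdee'
Sort characters of 'deebcc': 'bccdee'
Sorted forms match -> they ARE anagrams
Result: 1

1


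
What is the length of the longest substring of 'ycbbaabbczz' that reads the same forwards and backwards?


Scanning 'ycbbaabbczz' for palindromic substrings.
Substring at positions 1-8: 'cbbaabbc'.
Check: reverse('cbbaabbc') = 'cbbaabbc' -> palindrome confirmed.
Neighbouring characters ('y' / 'z') break symmetry, so it cannot extend further.
No longer palindromic substring exists; longest length = 8

8


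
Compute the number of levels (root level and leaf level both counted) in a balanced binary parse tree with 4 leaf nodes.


In a balanced binary tree with n leaves the deepest leaf is ceil(log2(n)) edges below the root,
so counting node levels inclusive of root and leaves gives ceil(log2(n)) + 1 levels.
log2(4) = 2.0000
ceil(2.0000) = 2
levels = 2 + 1 = 3

3


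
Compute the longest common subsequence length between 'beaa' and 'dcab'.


DP table for LCS of 'beaa' and 'dcab':
       d  c  a  b
    0  0  0  0  0
  b 0  0  0  0  1
  e 0  0  0  0  1
  a 0  0  0  1  1
  a 0  0  0  1  1
LCS: 'b'
LCS length = 1

1


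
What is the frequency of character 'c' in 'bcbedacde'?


Scanning 'bcbedacde' for 'c':
  Position 1: 'c' -> MATCH (count: 1)
  Position 6: 'c' -> MATCH (count: 2)
Total occurrences of 'c': 2

2


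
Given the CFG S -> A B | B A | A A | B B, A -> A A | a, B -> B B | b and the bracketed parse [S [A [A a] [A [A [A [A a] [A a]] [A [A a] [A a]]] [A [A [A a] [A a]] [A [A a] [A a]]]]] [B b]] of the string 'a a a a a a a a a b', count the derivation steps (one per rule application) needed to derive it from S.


Every bracketed nonterminal node [X ...] in the tree is produced by exactly one rule application.
Reading the tree off as a leftmost derivation:
  Step 1: S  =>  A B   (applied S -> A B)
  Step 2: A B  =>  A A B   (applied A -> A A)
  Step 3: A A B  =>  a A B   (applied A -> a)
  Step 4: a A B  =>  a A A B   (applied A -> A A)
  Step 5: a A A B  =>  a A A A B   (applied A -> A A)
  Step 6: a A A A B  =>  a A A A A B   (applied A -> A A)
  Step 7: a A A A A B  =>  a a A A A B   (applied A -> a)
  Step 8: a a A A A B  =>  a a a A A B   (applied A -> a)
  Step 9: a a a A A B  =>  a a a A A A B   (applied A -> A A)
  Step 10: a a a A A A B  =>  a a a a A A B   (applied A -> a)
  Step 11: a a a a A A B  =>  a a a a a A B   (applied A -> a)
  Step 12: a a a a a A B  =>  a a a a a A A B   (applied A -> A A)
  Step 13: a a a a a A A B  =>  a a a a a A A A B   (applied A -> A A)
  Step 14: a a a a a A A A B  =>  a a a a a a A A B   (applied A -> a)
  Step 15: a a a a a a A A B  =>  a a a a a a a A B   (applied A -> a)
  Step 16: a a a a a a a A B  =>  a a a a a a a A A B   (applied A -> A A)
  Step 17: a a a a a a a A A B  =>  a a a a a a a a A B   (applied A -> a)
  Step 18: a a a a a a a a A B  =>  a a a a a a a a a B   (applied A -> a)
  Step 19: a a a a a a a a a B  =>  a a a a a a a a a b   (applied B -> b)
Final yield: a a a a a a a a a b
Total rewrite steps: 19

19


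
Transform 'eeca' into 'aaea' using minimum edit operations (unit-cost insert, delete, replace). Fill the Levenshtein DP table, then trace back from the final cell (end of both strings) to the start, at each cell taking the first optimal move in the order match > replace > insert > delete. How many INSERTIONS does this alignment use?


Edit distance = 3. Backtracking from cell (4, 4) with preference match > replace > insert > delete,
then listing the resulting alignment 'eeca' -> 'aaea' left to right:
  Step 1: replace e->a
  Step 2: replace e->a
  Step 3: replace c->e
  Step 4: keep 'a'
Total insertions: 0

0


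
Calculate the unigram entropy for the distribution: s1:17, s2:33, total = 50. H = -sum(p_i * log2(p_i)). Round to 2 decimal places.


Computing entropy H = -sum(p_i * log2(p_i)):
  s1: p = 17/50 = 0.3400, -p*log2(p) = 0.5292
  s2: p = 33/50 = 0.6600, -p*log2(p) = 0.3956
H = sum of terms = 0.9248
Rounded to 2 decimals: 0.92

0.92


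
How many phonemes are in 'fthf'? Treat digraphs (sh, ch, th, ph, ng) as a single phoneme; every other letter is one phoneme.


Parsing 'fthf' greedily, digraphs first:
  'f' -> consonant phoneme (phonemes so far: 1)
  'th' -> digraph (1 consonant phoneme) (phonemes so far: 2)
  'f' -> consonant phoneme (phonemes so far: 3)
Total phonemes: 3

3


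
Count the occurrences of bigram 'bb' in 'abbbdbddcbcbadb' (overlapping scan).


Scanning 'abbbdbddcbcbadb' for bigram 'bb':
  Position 0: 'ab' -> no
  Position 1: 'bb' -> MATCH
  Position 2: 'bb' -> MATCH
  Position 3: 'bd' -> no
  Position 4: 'db' -> no
  Position 5: 'bd' -> no
  Position 6: 'dd' -> no
  Position 7: 'dc' -> no
  Position 8: 'cb' -> no
  Position 9: 'bc' -> no
  Position 10: 'cb' -> no
  Position 11: 'ba' -> no
  Position 12: 'ad' -> no
  Position 13: 'db' -> no
Total matches: 2

2


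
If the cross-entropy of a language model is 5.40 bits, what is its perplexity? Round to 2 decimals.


Perplexity formula: PP = 2^H
H = 5.40
PP = 2^5.40
Decompose: 2^5.40 = 2^5 * 2^0.40
2^5 = 32, 2^0.40 ~ 1.3195079
PP ~ 32 * 1.3195079 = 42.2242528
Rounded to 2 decimals: 42.22

42.22


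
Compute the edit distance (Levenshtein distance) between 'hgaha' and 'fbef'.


Building DP table for s1='hgaha' (len 5) and s2='fbef' (len 4):
       f  b  e  f
    0  1  2  3  4
  h 1  1  2  3  4
  g 2  2  2  3  4
  a 3  3  3  3  4
  h 4  4  4  4  4
  a 5  5  5  5  5
Edit distance = dp[5][4] = 5

5


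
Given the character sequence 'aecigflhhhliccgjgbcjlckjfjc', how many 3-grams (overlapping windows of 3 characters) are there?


String 'aecigflhhhliccgjgbcjlckjfjc' has length L = 27.
Number of overlapping n-grams = L - n + 1
Substituting: 27 - 3 + 1 = 25

25


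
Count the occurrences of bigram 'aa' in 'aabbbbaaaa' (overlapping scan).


Scanning 'aabbbbaaaa' for bigram 'aa':
  Position 0: 'aa' -> MATCH
  Position 1: 'ab' -> no
  Position 2: 'bb' -> no
  Position 3: 'bb' -> no
  Position 4: 'bb' -> no
  Position 5: 'ba' -> no
  Position 6: 'aa' -> MATCH
  Position 7: 'aa' -> MATCH
  Position 8: 'aa' -> MATCH
Total matches: 4

4
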